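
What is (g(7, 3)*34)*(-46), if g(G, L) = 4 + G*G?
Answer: -82892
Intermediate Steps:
g(G, L) = 4 + G**2
(g(7, 3)*34)*(-46) = ((4 + 7**2)*34)*(-46) = ((4 + 49)*34)*(-46) = (53*34)*(-46) = 1802*(-46) = -82892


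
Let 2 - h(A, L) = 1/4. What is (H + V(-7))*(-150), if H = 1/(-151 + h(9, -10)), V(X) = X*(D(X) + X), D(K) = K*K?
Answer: 8776100/199 ≈ 44101.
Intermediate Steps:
h(A, L) = 7/4 (h(A, L) = 2 - 1/4 = 7/4)
D(K) = K**2
V(X) = X*(X + X**2) (V(X) = X*(X**2 + X) = X*(X + X**2))
H = -4/597 (H = 1/(-151 + 7/4) = 1/(-597/4) = -4/597 ≈ -0.0067002)
(H + V(-7))*(-150) = (-4/597 + (-7)**2*(1 - 7))*(-150) = (-4/597 + 49*(-6))*(-150) = (-4/597 - 294)*(-150) = -175522/597*(-150) = 8776100/199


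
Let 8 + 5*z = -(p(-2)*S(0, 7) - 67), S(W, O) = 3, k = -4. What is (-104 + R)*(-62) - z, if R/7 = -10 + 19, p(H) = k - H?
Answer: 2529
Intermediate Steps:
p(H) = -4 - H
R = 63 (R = 7*(-10 + 19) = 7*9 = 63)
z = 13 (z = -8/5 + (-((-4 - 1*(-2))*3 - 67))/5 = -8/5 + (-((-4 + 2)*3 - 67))/5 = -8/5 + (-(-2*3 - 67))/5 = -8/5 + (-(-6 - 67))/5 = -8/5 + (-1*(-73))/5 = -8/5 + (⅕)*73 = -8/5 + 73/5 = 13)
(-104 + R)*(-62) - z = (-104 + 63)*(-62) - 1*13 = -41*(-62) - 13 = 2542 - 13 = 2529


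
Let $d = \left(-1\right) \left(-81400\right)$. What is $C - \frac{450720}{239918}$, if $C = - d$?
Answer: $- \frac{9764887960}{119959} \approx -81402.0$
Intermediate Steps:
$d = 81400$
$C = -81400$ ($C = \left(-1\right) 81400 = -81400$)
$C - \frac{450720}{239918} = -81400 - \frac{450720}{239918} = -81400 - 450720 \cdot \frac{1}{239918} = -81400 - \frac{225360}{119959} = - \frac{9764887960}{119959}$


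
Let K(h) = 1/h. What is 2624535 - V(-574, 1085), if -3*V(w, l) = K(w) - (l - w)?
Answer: 4518497003/1722 ≈ 2.6240e+6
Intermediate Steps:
V(w, l) = -w/3 - 1/(3*w) + l/3 (V(w, l) = -(1/w - (l - w))/3 = -(1/w + (w - l))/3 = -(w + 1/w - l)/3 = -w/3 - 1/(3*w) + l/3)
2624535 - V(-574, 1085) = 2624535 - (-1 - 574*(1085 - 1*(-574)))/(3*(-574)) = 2624535 - (-1)*(-1 - 574*(1085 + 574))/(3*574) = 2624535 - (-1)*(-1 - 574*1659)/(3*574) = 2624535 - (-1)*(-1 - 952266)/(3*574) = 2624535 - (-1)*(-952267)/(3*574) = 2624535 - 1*952267/1722 = 2624535 - 952267/1722 = 4518497003/1722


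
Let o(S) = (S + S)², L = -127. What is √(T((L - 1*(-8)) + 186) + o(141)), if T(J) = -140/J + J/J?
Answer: √356978345/67 ≈ 282.00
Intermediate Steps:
o(S) = 4*S² (o(S) = (2*S)² = 4*S²)
T(J) = 1 - 140/J (T(J) = -140/J + 1 = 1 - 140/J)
√(T((L - 1*(-8)) + 186) + o(141)) = √((-140 + ((-127 - 1*(-8)) + 186))/((-127 - 1*(-8)) + 186) + 4*141²) = √((-140 + ((-127 + 8) + 186))/((-127 + 8) + 186) + 4*19881) = √((-140 + (-119 + 186))/(-119 + 186) + 79524) = √((-140 + 67)/67 + 79524) = √((1/67)*(-73) + 79524) = √(-73/67 + 79524) = √(5328035/67) = √356978345/67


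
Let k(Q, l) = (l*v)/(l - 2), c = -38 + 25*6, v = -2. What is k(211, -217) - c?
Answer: -24962/219 ≈ -113.98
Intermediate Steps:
c = 112 (c = -38 + 150 = 112)
k(Q, l) = -2*l/(-2 + l) (k(Q, l) = (l*(-2))/(l - 2) = (-2*l)/(-2 + l) = -2*l/(-2 + l))
k(211, -217) - c = -2*(-217)/(-2 - 217) - 1*112 = -2*(-217)/(-219) - 112 = -2*(-217)*(-1/219) - 112 = -434/219 - 112 = -24962/219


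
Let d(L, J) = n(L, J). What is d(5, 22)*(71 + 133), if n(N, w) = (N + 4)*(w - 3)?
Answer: 34884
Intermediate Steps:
n(N, w) = (-3 + w)*(4 + N) (n(N, w) = (4 + N)*(-3 + w) = (-3 + w)*(4 + N))
d(L, J) = -12 - 3*L + 4*J + J*L (d(L, J) = -12 - 3*L + 4*J + L*J = -12 - 3*L + 4*J + J*L)
d(5, 22)*(71 + 133) = (-12 - 3*5 + 4*22 + 22*5)*(71 + 133) = (-12 - 15 + 88 + 110)*204 = 171*204 = 34884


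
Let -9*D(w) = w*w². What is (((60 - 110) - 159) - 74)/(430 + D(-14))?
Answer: -2547/6614 ≈ -0.38509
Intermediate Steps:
D(w) = -w³/9 (D(w) = -w*w²/9 = -w³/9)
(((60 - 110) - 159) - 74)/(430 + D(-14)) = (((60 - 110) - 159) - 74)/(430 - ⅑*(-14)³) = ((-50 - 159) - 74)/(430 - ⅑*(-2744)) = (-209 - 74)/(430 + 2744/9) = -283/6614/9 = -283*9/6614 = -2547/6614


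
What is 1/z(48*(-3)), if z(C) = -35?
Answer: -1/35 ≈ -0.028571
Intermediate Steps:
1/z(48*(-3)) = 1/(-35) = -1/35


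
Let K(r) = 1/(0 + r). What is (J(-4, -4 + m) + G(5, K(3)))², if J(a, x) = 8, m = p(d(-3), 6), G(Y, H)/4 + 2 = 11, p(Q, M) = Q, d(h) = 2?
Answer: 1936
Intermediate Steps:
K(r) = 1/r
G(Y, H) = 36 (G(Y, H) = -8 + 4*11 = -8 + 44 = 36)
m = 2
(J(-4, -4 + m) + G(5, K(3)))² = (8 + 36)² = 44² = 1936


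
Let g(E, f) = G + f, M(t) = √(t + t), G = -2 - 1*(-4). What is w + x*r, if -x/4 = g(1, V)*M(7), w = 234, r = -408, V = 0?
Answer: 234 + 3264*√14 ≈ 12447.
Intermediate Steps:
G = 2 (G = -2 + 4 = 2)
M(t) = √2*√t (M(t) = √(2*t) = √2*√t)
g(E, f) = 2 + f
x = -8*√14 (x = -4*(2 + 0)*√2*√7 = -8*√14 ≈ -29.933)
w + x*r = 234 - 8*√14*(-408) = 234 + 3264*√14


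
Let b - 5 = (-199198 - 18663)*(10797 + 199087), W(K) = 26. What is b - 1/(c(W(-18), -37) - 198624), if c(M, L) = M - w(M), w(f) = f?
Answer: -9082189283348255/198624 ≈ -4.5726e+10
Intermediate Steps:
c(M, L) = 0 (c(M, L) = M - M = 0)
b = -45725538119 (b = 5 + (-199198 - 18663)*(10797 + 199087) = 5 - 217861*209884 = 5 - 45725538124 = -45725538119)
b - 1/(c(W(-18), -37) - 198624) = -45725538119 - 1/(0 - 198624) = -45725538119 - 1/(-198624) = -45725538119 - 1*(-1/198624) = -45725538119 + 1/198624 = -9082189283348255/198624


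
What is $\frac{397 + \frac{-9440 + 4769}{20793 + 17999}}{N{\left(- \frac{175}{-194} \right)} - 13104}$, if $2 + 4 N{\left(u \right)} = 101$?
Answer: $- \frac{15395753}{507370266} \approx -0.030344$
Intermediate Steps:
$N{\left(u \right)} = \frac{99}{4}$ ($N{\left(u \right)} = - \frac{1}{2} + \frac{1}{4} \cdot 101 = - \frac{1}{2} + \frac{101}{4} = \frac{99}{4}$)
$\frac{397 + \frac{-9440 + 4769}{20793 + 17999}}{N{\left(- \frac{175}{-194} \right)} - 13104} = \frac{397 + \frac{-9440 + 4769}{20793 + 17999}}{\frac{99}{4} - 13104} = \frac{397 - \frac{4671}{38792}}{- \frac{52317}{4}} = \left(397 - \frac{4671}{38792}\right) \left(- \frac{4}{52317}\right) = \frac{15395753}{38792} \left(- \frac{4}{52317}\right) = - \frac{15395753}{507370266}$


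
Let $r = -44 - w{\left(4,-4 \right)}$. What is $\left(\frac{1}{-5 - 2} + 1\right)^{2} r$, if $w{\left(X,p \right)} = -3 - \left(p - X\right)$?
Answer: $-36$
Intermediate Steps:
$w{\left(X,p \right)} = -3 + X - p$ ($w{\left(X,p \right)} = -3 + \left(X - p\right) = -3 + X - p$)
$r = -49$ ($r = -44 - \left(-3 + 4 - -4\right) = -44 - \left(-3 + 4 + 4\right) = -44 - 5 = -49$)
$\left(\frac{1}{-5 - 2} + 1\right)^{2} r = \left(\frac{1}{-5 - 2} + 1\right)^{2} \left(-49\right) = \left(\frac{1}{-7} + 1\right)^{2} \left(-49\right) = \left(- \frac{1}{7} + 1\right)^{2} \left(-49\right) = \left(\frac{6}{7}\right)^{2} \left(-49\right) = \frac{36}{49} \left(-49\right) = -36$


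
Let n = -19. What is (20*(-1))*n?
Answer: 380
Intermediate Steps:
(20*(-1))*n = (20*(-1))*(-19) = -20*(-19) = 380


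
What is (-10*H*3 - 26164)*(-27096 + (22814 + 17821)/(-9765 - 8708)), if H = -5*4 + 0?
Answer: 261162368148/377 ≈ 6.9274e+8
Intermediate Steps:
H = -20 (H = -20 + 0 = -20)
(-10*H*3 - 26164)*(-27096 + (22814 + 17821)/(-9765 - 8708)) = (-10*(-20)*3 - 26164)*(-27096 + (22814 + 17821)/(-9765 - 8708)) = (200*3 - 26164)*(-27096 + 40635/(-18473)) = (600 - 26164)*(-27096 + 40635*(-1/18473)) = -25564*(-27096 - 5805/2639) = -25564*(-71512149/2639) = 261162368148/377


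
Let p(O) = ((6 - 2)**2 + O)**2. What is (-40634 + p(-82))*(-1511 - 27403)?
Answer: 1048942092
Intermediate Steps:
p(O) = (16 + O)**2 (p(O) = (4**2 + O)**2 = (16 + O)**2)
(-40634 + p(-82))*(-1511 - 27403) = (-40634 + (16 - 82)**2)*(-1511 - 27403) = (-40634 + (-66)**2)*(-28914) = (-40634 + 4356)*(-28914) = -36278*(-28914) = 1048942092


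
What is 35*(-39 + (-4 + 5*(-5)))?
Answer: -2380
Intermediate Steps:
35*(-39 + (-4 + 5*(-5))) = 35*(-39 + (-4 - 25)) = 35*(-39 - 29) = 35*(-68) = -2380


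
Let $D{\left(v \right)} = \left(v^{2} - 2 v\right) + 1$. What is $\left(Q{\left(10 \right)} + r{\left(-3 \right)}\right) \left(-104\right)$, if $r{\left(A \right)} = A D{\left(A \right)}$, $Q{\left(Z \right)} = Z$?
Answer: $3952$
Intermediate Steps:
$D{\left(v \right)} = 1 + v^{2} - 2 v$
$r{\left(A \right)} = A \left(1 + A^{2} - 2 A\right)$
$\left(Q{\left(10 \right)} + r{\left(-3 \right)}\right) \left(-104\right) = \left(10 - 3 \left(1 + \left(-3\right)^{2} - -6\right)\right) \left(-104\right) = \left(10 - 3 \left(1 + 9 + 6\right)\right) \left(-104\right) = \left(10 - 48\right) \left(-104\right) = \left(-38\right) \left(-104\right) = 3952$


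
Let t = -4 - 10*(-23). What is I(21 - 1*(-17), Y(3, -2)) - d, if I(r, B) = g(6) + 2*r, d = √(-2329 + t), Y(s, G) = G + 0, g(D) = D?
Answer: 82 - I*√2103 ≈ 82.0 - 45.858*I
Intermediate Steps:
t = 226 (t = -4 + 230 = 226)
Y(s, G) = G
d = I*√2103 (d = √(-2329 + 226) = √(-2103) = I*√2103 ≈ 45.858*I)
I(r, B) = 6 + 2*r
I(21 - 1*(-17), Y(3, -2)) - d = (6 + 2*(21 - 1*(-17))) - I*√2103 = (6 + 2*(21 + 17)) - I*√2103 = (6 + 2*38) - I*√2103 = (6 + 76) - I*√2103 = 82 - I*√2103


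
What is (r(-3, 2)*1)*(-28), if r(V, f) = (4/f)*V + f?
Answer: 112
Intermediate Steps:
r(V, f) = f + 4*V/f (r(V, f) = 4*V/f + f = f + 4*V/f)
(r(-3, 2)*1)*(-28) = ((2 + 4*(-3)/2)*1)*(-28) = ((2 + 4*(-3)*(1/2))*1)*(-28) = ((2 - 6)*1)*(-28) = -4*1*(-28) = -4*(-28) = 112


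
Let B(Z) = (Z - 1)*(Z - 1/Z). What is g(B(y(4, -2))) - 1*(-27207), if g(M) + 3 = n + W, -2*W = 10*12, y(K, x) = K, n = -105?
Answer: 27039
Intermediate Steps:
W = -60 (W = -5*12 = -½*120 = -60)
B(Z) = (-1 + Z)*(Z - 1/Z)
g(M) = -168 (g(M) = -3 + (-105 - 60) = -3 - 165 = -168)
g(B(y(4, -2))) - 1*(-27207) = -168 - 1*(-27207) = -168 + 27207 = 27039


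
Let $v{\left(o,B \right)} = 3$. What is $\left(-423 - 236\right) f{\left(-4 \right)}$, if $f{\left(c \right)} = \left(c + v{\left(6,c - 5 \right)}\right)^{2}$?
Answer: $-659$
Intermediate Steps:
$f{\left(c \right)} = \left(3 + c\right)^{2}$ ($f{\left(c \right)} = \left(c + 3\right)^{2} = \left(3 + c\right)^{2}$)
$\left(-423 - 236\right) f{\left(-4 \right)} = \left(-423 - 236\right) \left(3 - 4\right)^{2} = - 659 \left(-1\right)^{2} = \left(-659\right) 1 = -659$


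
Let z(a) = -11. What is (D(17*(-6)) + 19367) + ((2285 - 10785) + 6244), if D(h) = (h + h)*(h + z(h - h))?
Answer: 40163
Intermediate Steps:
D(h) = 2*h*(-11 + h) (D(h) = (h + h)*(h - 11) = (2*h)*(-11 + h) = 2*h*(-11 + h))
(D(17*(-6)) + 19367) + ((2285 - 10785) + 6244) = (2*(17*(-6))*(-11 + 17*(-6)) + 19367) + ((2285 - 10785) + 6244) = (2*(-102)*(-11 - 102) + 19367) + (-8500 + 6244) = (2*(-102)*(-113) + 19367) - 2256 = (23052 + 19367) - 2256 = 42419 - 2256 = 40163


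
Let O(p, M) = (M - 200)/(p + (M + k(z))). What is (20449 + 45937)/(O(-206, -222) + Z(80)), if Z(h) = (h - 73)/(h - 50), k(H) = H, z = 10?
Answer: 416240220/7793 ≈ 53412.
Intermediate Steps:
Z(h) = (-73 + h)/(-50 + h)
O(p, M) = (-200 + M)/(10 + M + p) (O(p, M) = (M - 200)/(p + (M + 10)) = (-200 + M)/(p + (10 + M)) = (-200 + M)/(10 + M + p))
(20449 + 45937)/(O(-206, -222) + Z(80)) = (20449 + 45937)/((-200 - 222)/(10 - 222 - 206) + (-73 + 80)/(-50 + 80)) = 66386/(-422/(-418) + 7/30) = 66386/(-1/418*(-422) + (1/30)*7) = 66386/(211/209 + 7/30) = 66386/(7793/6270) = 66386*(6270/7793) = 416240220/7793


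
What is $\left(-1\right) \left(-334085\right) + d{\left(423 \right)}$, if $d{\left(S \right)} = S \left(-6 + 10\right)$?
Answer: $335777$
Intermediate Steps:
$d{\left(S \right)} = 4 S$ ($d{\left(S \right)} = S 4 = 4 S$)
$\left(-1\right) \left(-334085\right) + d{\left(423 \right)} = \left(-1\right) \left(-334085\right) + 4 \cdot 423 = 334085 + 1692 = 335777$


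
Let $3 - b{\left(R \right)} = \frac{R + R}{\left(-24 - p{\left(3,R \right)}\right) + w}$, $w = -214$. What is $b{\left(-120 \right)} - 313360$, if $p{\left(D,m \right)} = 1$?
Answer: $- \frac{74892563}{239} \approx -3.1336 \cdot 10^{5}$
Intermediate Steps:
$b{\left(R \right)} = 3 + \frac{2 R}{239}$ ($b{\left(R \right)} = 3 - \frac{R + R}{\left(-24 - 1\right) - 214} = 3 - \frac{2 R}{\left(-24 - 1\right) - 214} = 3 - \frac{2 R}{-25 - 214} = 3 - \frac{2 R}{-239} = 3 - 2 R \left(- \frac{1}{239}\right) = 3 - - \frac{2 R}{239} = 3 + \frac{2 R}{239}$)
$b{\left(-120 \right)} - 313360 = \left(3 + \frac{2}{239} \left(-120\right)\right) - 313360 = \left(3 - \frac{240}{239}\right) - 313360 = \frac{477}{239} - 313360 = - \frac{74892563}{239}$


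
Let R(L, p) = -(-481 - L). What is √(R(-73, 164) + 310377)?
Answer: √310785 ≈ 557.48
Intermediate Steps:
R(L, p) = 481 + L
√(R(-73, 164) + 310377) = √((481 - 73) + 310377) = √(408 + 310377) = √310785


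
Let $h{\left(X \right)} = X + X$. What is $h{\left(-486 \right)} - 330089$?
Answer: $-331061$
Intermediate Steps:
$h{\left(X \right)} = 2 X$
$h{\left(-486 \right)} - 330089 = 2 \left(-486\right) - 330089 = -972 - 330089 = -331061$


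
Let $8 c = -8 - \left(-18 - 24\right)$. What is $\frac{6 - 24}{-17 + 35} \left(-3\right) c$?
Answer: $\frac{51}{4} \approx 12.75$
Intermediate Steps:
$c = \frac{17}{4}$ ($c = \frac{-8 - \left(-18 - 24\right)}{8} = \frac{-8 - -42}{8} = \frac{-8 + 42}{8} = \frac{1}{8} \cdot 34 = \frac{17}{4} \approx 4.25$)
$\frac{6 - 24}{-17 + 35} \left(-3\right) c = \frac{6 - 24}{-17 + 35} \left(-3\right) \frac{17}{4} = - \frac{18}{18} \left(-3\right) \frac{17}{4} = \left(-18\right) \frac{1}{18} \left(-3\right) \frac{17}{4} = \left(-1\right) \left(-3\right) \frac{17}{4} = 3 \cdot \frac{17}{4} = \frac{51}{4}$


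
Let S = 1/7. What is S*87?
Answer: 87/7 ≈ 12.429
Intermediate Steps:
S = ⅐ ≈ 0.14286
S*87 = (⅐)*87 = 87/7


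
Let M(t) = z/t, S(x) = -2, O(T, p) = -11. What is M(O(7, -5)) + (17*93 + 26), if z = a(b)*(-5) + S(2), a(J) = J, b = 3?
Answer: 17694/11 ≈ 1608.5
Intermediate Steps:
z = -17 (z = 3*(-5) - 2 = -15 - 2 = -17)
M(t) = -17/t
M(O(7, -5)) + (17*93 + 26) = -17/(-11) + (17*93 + 26) = -17*(-1/11) + (1581 + 26) = 17/11 + 1607 = 17694/11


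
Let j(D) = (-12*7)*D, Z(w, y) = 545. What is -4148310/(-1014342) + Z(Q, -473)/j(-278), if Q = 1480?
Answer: 331374665/80567736 ≈ 4.1130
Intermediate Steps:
j(D) = -84*D
-4148310/(-1014342) + Z(Q, -473)/j(-278) = -4148310/(-1014342) + 545/((-84*(-278))) = -4148310*(-1/1014342) + 545/23352 = 691385/169057 + 545*(1/23352) = 691385/169057 + 545/23352 = 331374665/80567736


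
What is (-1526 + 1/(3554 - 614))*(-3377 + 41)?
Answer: 1247230042/245 ≈ 5.0907e+6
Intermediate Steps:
(-1526 + 1/(3554 - 614))*(-3377 + 41) = (-1526 + 1/2940)*(-3336) = -4486439/2940*(-3336) = 1247230042/245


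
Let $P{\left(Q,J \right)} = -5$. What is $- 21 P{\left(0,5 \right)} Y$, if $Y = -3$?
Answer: $-315$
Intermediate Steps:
$- 21 P{\left(0,5 \right)} Y = \left(-21\right) \left(-5\right) \left(-3\right) = 105 \left(-3\right) = -315$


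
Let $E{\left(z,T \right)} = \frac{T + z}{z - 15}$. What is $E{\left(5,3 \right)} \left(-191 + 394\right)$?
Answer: $- \frac{812}{5} \approx -162.4$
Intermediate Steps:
$E{\left(z,T \right)} = \frac{T + z}{-15 + z}$
$E{\left(5,3 \right)} \left(-191 + 394\right) = \frac{3 + 5}{-15 + 5} \left(-191 + 394\right) = \frac{1}{-10} \cdot 8 \cdot 203 = \left(- \frac{1}{10}\right) 8 \cdot 203 = \left(- \frac{4}{5}\right) 203 = - \frac{812}{5}$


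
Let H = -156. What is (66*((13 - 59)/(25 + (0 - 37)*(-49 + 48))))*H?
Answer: 236808/31 ≈ 7639.0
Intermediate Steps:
(66*((13 - 59)/(25 + (0 - 37)*(-49 + 48))))*H = (66*((13 - 59)/(25 + (0 - 37)*(-49 + 48))))*(-156) = (66*(-46/(25 - 37*(-1))))*(-156) = (66*(-46/(25 + 37)))*(-156) = (66*(-46/62))*(-156) = (66*(-46*1/62))*(-156) = (66*(-23/31))*(-156) = -1518/31*(-156) = 236808/31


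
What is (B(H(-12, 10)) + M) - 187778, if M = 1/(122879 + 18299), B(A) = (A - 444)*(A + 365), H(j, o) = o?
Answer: -49486841983/141178 ≈ -3.5053e+5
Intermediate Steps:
B(A) = (-444 + A)*(365 + A)
M = 1/141178 ≈ 7.0833e-6
(B(H(-12, 10)) + M) - 187778 = ((-162060 + 10² - 79*10) + 1/141178) - 187778 = ((-162060 + 100 - 790) + 1/141178) - 187778 = (-162750 + 1/141178) - 187778 = -22976719499/141178 - 187778 = -49486841983/141178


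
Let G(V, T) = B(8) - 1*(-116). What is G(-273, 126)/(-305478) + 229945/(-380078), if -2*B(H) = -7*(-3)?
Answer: -70283236939/116105467284 ≈ -0.60534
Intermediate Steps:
B(H) = -21/2 (B(H) = -(-7)*(-3)/2 = -½*21 = -21/2)
G(V, T) = 211/2 (G(V, T) = -21/2 - 1*(-116) = -21/2 + 116 = 211/2)
G(-273, 126)/(-305478) + 229945/(-380078) = (211/2)/(-305478) + 229945/(-380078) = (211/2)*(-1/305478) + 229945*(-1/380078) = -211/610956 - 229945/380078 = -70283236939/116105467284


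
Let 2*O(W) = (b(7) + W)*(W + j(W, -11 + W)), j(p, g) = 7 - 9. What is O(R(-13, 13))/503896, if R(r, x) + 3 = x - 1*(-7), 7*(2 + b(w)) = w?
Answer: 15/62987 ≈ 0.00023814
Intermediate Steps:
b(w) = -2 + w/7
j(p, g) = -2
R(r, x) = 4 + x (R(r, x) = -3 + (x - 1*(-7)) = -3 + (x + 7) = -3 + (7 + x) = 4 + x)
O(W) = (-1 + W)*(-2 + W)/2 (O(W) = (((-2 + (⅐)*7) + W)*(W - 2))/2 = (((-2 + 1) + W)*(-2 + W))/2 = ((-1 + W)*(-2 + W))/2 = (-1 + W)*(-2 + W)/2)
O(R(-13, 13))/503896 = (1 + (4 + 13)²/2 - 3*(4 + 13)/2)/503896 = (1 + (½)*17² - 3/2*17)*(1/503896) = (1 + (½)*289 - 51/2)*(1/503896) = (1 + 289/2 - 51/2)*(1/503896) = 120*(1/503896) = 15/62987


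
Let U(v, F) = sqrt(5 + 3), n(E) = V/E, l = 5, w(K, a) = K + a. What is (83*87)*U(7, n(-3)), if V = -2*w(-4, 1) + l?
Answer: 14442*sqrt(2) ≈ 20424.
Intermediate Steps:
V = 11 (V = -2*(-4 + 1) + 5 = -2*(-3) + 5 = 6 + 5 = 11)
n(E) = 11/E
U(v, F) = 2*sqrt(2) (U(v, F) = sqrt(8) = 2*sqrt(2))
(83*87)*U(7, n(-3)) = (83*87)*(2*sqrt(2)) = 7221*(2*sqrt(2)) = 14442*sqrt(2)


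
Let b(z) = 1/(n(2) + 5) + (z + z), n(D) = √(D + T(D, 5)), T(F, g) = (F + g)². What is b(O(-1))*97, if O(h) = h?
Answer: -5529/26 + 97*√51/26 ≈ -186.01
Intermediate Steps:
n(D) = √(D + (5 + D)²) (n(D) = √(D + (D + 5)²) = √(D + (5 + D)²))
b(z) = 1/(5 + √51) + 2*z (b(z) = 1/(√(2 + (5 + 2)²) + 5) + (z + z) = 1/(√(2 + 7²) + 5) + 2*z = 1/(√(2 + 49) + 5) + 2*z = 1/(√51 + 5) + 2*z = 1/(5 + √51) + 2*z)
b(O(-1))*97 = (-5/26 + 2*(-1) + √51/26)*97 = (-5/26 - 2 + √51/26)*97 = (-57/26 + √51/26)*97 = -5529/26 + 97*√51/26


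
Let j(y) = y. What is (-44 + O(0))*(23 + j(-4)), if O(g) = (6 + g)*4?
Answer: -380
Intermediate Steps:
O(g) = 24 + 4*g
(-44 + O(0))*(23 + j(-4)) = (-44 + (24 + 4*0))*(23 - 4) = (-44 + (24 + 0))*19 = (-44 + 24)*19 = -20*19 = -380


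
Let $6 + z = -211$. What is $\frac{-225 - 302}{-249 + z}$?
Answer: $\frac{527}{466} \approx 1.1309$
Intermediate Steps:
$z = -217$ ($z = -6 - 211 = -217$)
$\frac{-225 - 302}{-249 + z} = \frac{-225 - 302}{-249 - 217} = - \frac{527}{-466} = \left(-527\right) \left(- \frac{1}{466}\right) = \frac{527}{466}$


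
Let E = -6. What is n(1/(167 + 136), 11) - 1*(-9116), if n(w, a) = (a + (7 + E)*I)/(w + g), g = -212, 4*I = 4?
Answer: 585562624/64235 ≈ 9115.9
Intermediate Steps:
I = 1 (I = (¼)*4 = 1)
n(w, a) = (1 + a)/(-212 + w) (n(w, a) = (a + (7 - 6)*1)/(w - 212) = (a + 1*1)/(-212 + w) = (a + 1)/(-212 + w) = (1 + a)/(-212 + w))
n(1/(167 + 136), 11) - 1*(-9116) = (1 + 11)/(-212 + 1/(167 + 136)) - 1*(-9116) = 12/(-212 + 1/303) + 9116 = 12/(-64235/303) + 9116 = -303/64235*12 + 9116 = -3636/64235 + 9116 = 585562624/64235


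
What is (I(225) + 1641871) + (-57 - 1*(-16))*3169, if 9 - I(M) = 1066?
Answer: 1510885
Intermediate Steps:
I(M) = -1057 (I(M) = 9 - 1*1066 = 9 - 1066 = -1057)
(I(225) + 1641871) + (-57 - 1*(-16))*3169 = (-1057 + 1641871) + (-57 - 1*(-16))*3169 = 1640814 + (-57 + 16)*3169 = 1640814 - 41*3169 = 1640814 - 129929 = 1510885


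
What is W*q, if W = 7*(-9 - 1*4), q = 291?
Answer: -26481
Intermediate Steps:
W = -91 (W = 7*(-9 - 4) = 7*(-13) = -91)
W*q = -91*291 = -26481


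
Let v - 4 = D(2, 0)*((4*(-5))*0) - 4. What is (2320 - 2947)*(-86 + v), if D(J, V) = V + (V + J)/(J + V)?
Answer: 53922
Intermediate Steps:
D(J, V) = 1 + V (D(J, V) = V + (J + V)/(J + V) = V + 1 = 1 + V)
v = 0 (v = 4 + ((1 + 0)*((4*(-5))*0) - 4) = 4 + (1*(-20*0) - 4) = 4 + (1*0 - 4) = 4 + (0 - 4) = 4 - 4 = 0)
(2320 - 2947)*(-86 + v) = (2320 - 2947)*(-86 + 0) = -627*(-86) = 53922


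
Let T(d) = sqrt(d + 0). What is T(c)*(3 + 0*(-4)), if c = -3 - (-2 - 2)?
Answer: 3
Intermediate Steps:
c = 1 (c = -3 - 1*(-4) = -3 + 4 = 1)
T(d) = sqrt(d)
T(c)*(3 + 0*(-4)) = sqrt(1)*(3 + 0*(-4)) = 1*(3 + 0) = 1*3 = 3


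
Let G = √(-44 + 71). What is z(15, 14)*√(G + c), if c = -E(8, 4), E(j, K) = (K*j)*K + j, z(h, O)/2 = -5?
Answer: -10*I*√(136 - 3*√3) ≈ -114.37*I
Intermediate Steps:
z(h, O) = -10 (z(h, O) = 2*(-5) = -10)
E(j, K) = j + j*K² (E(j, K) = j*K² + j = j + j*K²)
G = 3*√3 (G = √27 = 3*√3 ≈ 5.1962)
c = -136 (c = -8*(1 + 4²) = -8*(1 + 16) = -8*17 = -1*136 = -136)
z(15, 14)*√(G + c) = -10*√(3*√3 - 136) = -10*√(-136 + 3*√3)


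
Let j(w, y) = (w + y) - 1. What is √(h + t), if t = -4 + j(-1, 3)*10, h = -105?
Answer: 3*I*√11 ≈ 9.9499*I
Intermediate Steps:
j(w, y) = -1 + w + y
t = 6 (t = -4 + (-1 - 1 + 3)*10 = -4 + 1*10 = -4 + 10 = 6)
√(h + t) = √(-105 + 6) = √(-99) = 3*I*√11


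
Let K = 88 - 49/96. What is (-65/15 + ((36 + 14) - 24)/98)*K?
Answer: -2511301/7056 ≈ -355.91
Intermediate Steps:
K = 8399/96 (K = 88 - 49*1/96 = 88 - 49/96 = 8399/96 ≈ 87.490)
(-65/15 + ((36 + 14) - 24)/98)*K = (-65/15 + ((36 + 14) - 24)/98)*(8399/96) = (-65*1/15 + (50 - 24)*(1/98))*(8399/96) = (-13/3 + 26*(1/98))*(8399/96) = (-13/3 + 13/49)*(8399/96) = -598/147*8399/96 = -2511301/7056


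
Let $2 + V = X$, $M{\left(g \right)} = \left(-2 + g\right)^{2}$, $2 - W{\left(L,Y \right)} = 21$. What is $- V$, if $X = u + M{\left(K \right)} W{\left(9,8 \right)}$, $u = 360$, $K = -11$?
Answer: $2853$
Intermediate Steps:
$W{\left(L,Y \right)} = -19$ ($W{\left(L,Y \right)} = 2 - 21 = -19$)
$X = -2851$ ($X = 360 + \left(-2 - 11\right)^{2} \left(-19\right) = 360 + \left(-13\right)^{2} \left(-19\right) = 360 + 169 \left(-19\right) = 360 - 3211 = -2851$)
$V = -2853$ ($V = -2 - 2851 = -2853$)
$- V = \left(-1\right) \left(-2853\right) = 2853$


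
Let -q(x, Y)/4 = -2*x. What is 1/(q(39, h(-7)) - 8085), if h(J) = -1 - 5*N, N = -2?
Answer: -1/7773 ≈ -0.00012865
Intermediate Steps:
h(J) = 9 (h(J) = -1 - 5*(-2) = -1 + 10 = 9)
q(x, Y) = 8*x (q(x, Y) = -(-8)*x = 8*x)
1/(q(39, h(-7)) - 8085) = 1/(8*39 - 8085) = 1/(312 - 8085) = 1/(-7773) = -1/7773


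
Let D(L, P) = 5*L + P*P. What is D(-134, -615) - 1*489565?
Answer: -112010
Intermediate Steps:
D(L, P) = P² + 5*L (D(L, P) = 5*L + P² = P² + 5*L)
D(-134, -615) - 1*489565 = ((-615)² + 5*(-134)) - 1*489565 = (378225 - 670) - 489565 = 377555 - 489565 = -112010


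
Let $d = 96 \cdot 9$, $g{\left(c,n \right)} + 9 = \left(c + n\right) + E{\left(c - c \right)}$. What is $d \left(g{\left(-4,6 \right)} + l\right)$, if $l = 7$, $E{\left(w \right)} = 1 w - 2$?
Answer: $-1728$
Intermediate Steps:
$E{\left(w \right)} = -2 + w$ ($E{\left(w \right)} = w - 2 = -2 + w$)
$g{\left(c,n \right)} = -11 + c + n$ ($g{\left(c,n \right)} = -9 + \left(\left(c + n\right) + \left(-2 + \left(c - c\right)\right)\right) = -9 + \left(\left(c + n\right) + \left(-2 + 0\right)\right) = -9 - \left(2 - c - n\right) = -9 + \left(-2 + c + n\right) = -11 + c + n$)
$d = 864$
$d \left(g{\left(-4,6 \right)} + l\right) = 864 \left(\left(-11 - 4 + 6\right) + 7\right) = 864 \left(-9 + 7\right) = 864 \left(-2\right) = -1728$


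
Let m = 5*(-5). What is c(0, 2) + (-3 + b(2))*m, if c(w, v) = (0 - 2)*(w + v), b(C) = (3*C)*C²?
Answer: -529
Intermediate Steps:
b(C) = 3*C³
c(w, v) = -2*v - 2*w (c(w, v) = -2*(v + w) = -2*v - 2*w)
m = -25
c(0, 2) + (-3 + b(2))*m = (-2*2 - 2*0) + (-3 + 3*2³)*(-25) = (-4 + 0) + (-3 + 3*8)*(-25) = -4 + (-3 + 24)*(-25) = -4 + 21*(-25) = -4 - 525 = -529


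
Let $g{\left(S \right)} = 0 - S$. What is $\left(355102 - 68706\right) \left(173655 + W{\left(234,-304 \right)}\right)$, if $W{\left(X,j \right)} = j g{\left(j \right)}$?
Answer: $23266524644$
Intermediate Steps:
$g{\left(S \right)} = - S$
$W{\left(X,j \right)} = - j^{2}$ ($W{\left(X,j \right)} = j \left(- j\right) = - j^{2}$)
$\left(355102 - 68706\right) \left(173655 + W{\left(234,-304 \right)}\right) = \left(355102 - 68706\right) \left(173655 - \left(-304\right)^{2}\right) = 286396 \left(173655 - 92416\right) = 286396 \cdot 81239 = 23266524644$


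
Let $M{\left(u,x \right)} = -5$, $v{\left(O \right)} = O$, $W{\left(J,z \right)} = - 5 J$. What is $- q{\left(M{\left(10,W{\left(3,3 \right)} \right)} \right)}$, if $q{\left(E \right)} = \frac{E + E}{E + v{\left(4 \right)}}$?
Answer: $-10$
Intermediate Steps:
$q{\left(E \right)} = \frac{2 E}{4 + E}$ ($q{\left(E \right)} = \frac{E + E}{E + 4} = \frac{2 E}{4 + E}$)
$- q{\left(M{\left(10,W{\left(3,3 \right)} \right)} \right)} = - \frac{2 \left(-5\right)}{4 - 5} = - \frac{2 \left(-5\right)}{-1} = - 2 \left(-5\right) \left(-1\right) = \left(-1\right) 10 = -10$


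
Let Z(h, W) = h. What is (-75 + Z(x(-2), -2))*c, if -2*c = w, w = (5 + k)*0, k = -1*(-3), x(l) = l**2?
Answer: 0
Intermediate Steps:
k = 3
w = 0 (w = (5 + 3)*0 = 8*0 = 0)
c = 0 (c = -1/2*0 = 0)
(-75 + Z(x(-2), -2))*c = (-75 + (-2)**2)*0 = (-75 + 4)*0 = -71*0 = 0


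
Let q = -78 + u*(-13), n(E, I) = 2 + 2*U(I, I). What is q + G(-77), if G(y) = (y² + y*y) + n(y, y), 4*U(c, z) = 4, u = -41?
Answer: 12317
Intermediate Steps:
U(c, z) = 1 (U(c, z) = (¼)*4 = 1)
n(E, I) = 4 (n(E, I) = 2 + 2*1 = 2 + 2 = 4)
G(y) = 4 + 2*y² (G(y) = (y² + y*y) + 4 = (y² + y²) + 4 = 2*y² + 4 = 4 + 2*y²)
q = 455 (q = -78 - 41*(-13) = -78 + 533 = 455)
q + G(-77) = 455 + (4 + 2*(-77)²) = 455 + (4 + 2*5929) = 455 + (4 + 11858) = 455 + 11862 = 12317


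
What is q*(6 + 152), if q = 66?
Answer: 10428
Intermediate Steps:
q*(6 + 152) = 66*(6 + 152) = 66*158 = 10428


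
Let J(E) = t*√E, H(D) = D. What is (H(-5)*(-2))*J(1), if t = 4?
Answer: 40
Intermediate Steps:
J(E) = 4*√E
(H(-5)*(-2))*J(1) = (-5*(-2))*(4*√1) = 10*(4*1) = 10*4 = 40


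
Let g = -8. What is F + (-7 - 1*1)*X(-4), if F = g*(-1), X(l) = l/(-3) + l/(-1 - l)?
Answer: 8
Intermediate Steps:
X(l) = -l/3 + l/(-1 - l) (X(l) = l*(-1/3) + l/(-1 - l) = -l/3 + l/(-1 - l))
F = 8 (F = -8*(-1) = 8)
F + (-7 - 1*1)*X(-4) = 8 + (-7 - 1*1)*(-1*(-4)*(4 - 4)/(3 + 3*(-4))) = 8 + (-7 - 1)*(-1*(-4)*0/(3 - 12)) = 8 - (-8)*(-4)*0/(-9) = 8 - (-8)*(-4)*(-1)*0/9 = 8 - 8*0 = 8 + 0 = 8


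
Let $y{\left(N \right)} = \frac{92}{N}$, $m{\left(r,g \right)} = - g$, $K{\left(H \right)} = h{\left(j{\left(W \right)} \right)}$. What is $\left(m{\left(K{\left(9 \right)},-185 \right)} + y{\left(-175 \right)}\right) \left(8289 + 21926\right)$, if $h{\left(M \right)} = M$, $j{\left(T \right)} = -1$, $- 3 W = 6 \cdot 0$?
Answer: $\frac{195086169}{35} \approx 5.5739 \cdot 10^{6}$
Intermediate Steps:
$W = 0$ ($W = - \frac{6 \cdot 0}{3} = \left(- \frac{1}{3}\right) 0 = 0$)
$K{\left(H \right)} = -1$
$\left(m{\left(K{\left(9 \right)},-185 \right)} + y{\left(-175 \right)}\right) \left(8289 + 21926\right) = \left(\left(-1\right) \left(-185\right) + \frac{92}{-175}\right) \left(8289 + 21926\right) = \left(185 + 92 \left(- \frac{1}{175}\right)\right) 30215 = \left(185 - \frac{92}{175}\right) 30215 = \frac{32283}{175} \cdot 30215 = \frac{195086169}{35}$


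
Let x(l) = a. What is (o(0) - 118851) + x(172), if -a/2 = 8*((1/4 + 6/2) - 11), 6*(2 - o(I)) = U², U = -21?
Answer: -237597/2 ≈ -1.1880e+5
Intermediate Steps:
o(I) = -143/2 (o(I) = 2 - ⅙*(-21)² = 2 - ⅙*441 = 2 - 147/2 = -143/2)
a = 124 (a = -16*((1/4 + 6/2) - 11) = -16*((1*(¼) + 6*(½)) - 11) = -16*((¼ + 3) - 11) = -16*(13/4 - 11) = -16*(-31)/4 = -2*(-62) = 124)
x(l) = 124
(o(0) - 118851) + x(172) = (-143/2 - 118851) + 124 = -237845/2 + 124 = -237597/2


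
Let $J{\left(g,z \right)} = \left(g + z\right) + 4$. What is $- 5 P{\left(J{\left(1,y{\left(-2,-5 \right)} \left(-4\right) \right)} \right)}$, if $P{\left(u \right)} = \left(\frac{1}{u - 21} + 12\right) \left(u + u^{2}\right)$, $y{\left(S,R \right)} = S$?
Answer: $- \frac{43225}{4} \approx -10806.0$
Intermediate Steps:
$J{\left(g,z \right)} = 4 + g + z$
$P{\left(u \right)} = \left(12 + \frac{1}{-21 + u}\right) \left(u + u^{2}\right)$ ($P{\left(u \right)} = \left(\frac{1}{-21 + u} + 12\right) \left(u + u^{2}\right) = \left(12 + \frac{1}{-21 + u}\right) \left(u + u^{2}\right)$)
$- 5 P{\left(J{\left(1,y{\left(-2,-5 \right)} \left(-4\right) \right)} \right)} = - 5 \frac{\left(4 + 1 - -8\right) \left(-251 - 239 \left(4 + 1 - -8\right) + 12 \left(4 + 1 - -8\right)^{2}\right)}{-21 + \left(4 + 1 - -8\right)} = - 5 \frac{\left(4 + 1 + 8\right) \left(-251 - 239 \left(4 + 1 + 8\right) + 12 \left(4 + 1 + 8\right)^{2}\right)}{-21 + \left(4 + 1 + 8\right)} = - 5 \frac{13 \left(-251 - 3107 + 12 \cdot 13^{2}\right)}{-21 + 13} = - 5 \frac{13 \left(-251 - 3107 + 12 \cdot 169\right)}{-8} = - 5 \cdot 13 \left(- \frac{1}{8}\right) \left(-251 - 3107 + 2028\right) = - 5 \cdot 13 \left(- \frac{1}{8}\right) \left(-1330\right) = \left(-5\right) \frac{8645}{4} = - \frac{43225}{4}$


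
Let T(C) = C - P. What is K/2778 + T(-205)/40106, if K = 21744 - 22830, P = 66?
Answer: -7384659/18569078 ≈ -0.39769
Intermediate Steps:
T(C) = -66 + C (T(C) = C - 1*66 = C - 66 = -66 + C)
K = -1086
K/2778 + T(-205)/40106 = -1086/2778 + (-66 - 205)/40106 = -1086*1/2778 - 271*1/40106 = -181/463 - 271/40106 = -7384659/18569078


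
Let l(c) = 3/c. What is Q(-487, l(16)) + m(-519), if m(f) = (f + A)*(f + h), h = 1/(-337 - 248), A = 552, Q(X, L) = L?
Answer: -53435831/3120 ≈ -17127.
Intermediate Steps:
h = -1/585 (h = 1/(-585) = -1/585 ≈ -0.0017094)
m(f) = (552 + f)*(-1/585 + f) (m(f) = (f + 552)*(f - 1/585) = (552 + f)*(-1/585 + f))
Q(-487, l(16)) + m(-519) = 3/16 + (-184/195 + (-519)**2 + (322919/585)*(-519)) = 3*(1/16) + (-184/195 + 269361 - 55864987/195) = 3/16 - 3339776/195 = -53435831/3120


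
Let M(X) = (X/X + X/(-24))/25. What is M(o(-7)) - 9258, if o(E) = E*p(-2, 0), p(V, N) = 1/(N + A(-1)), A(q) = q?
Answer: -5554783/600 ≈ -9258.0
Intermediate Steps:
p(V, N) = 1/(-1 + N) (p(V, N) = 1/(N - 1) = 1/(-1 + N))
o(E) = -E (o(E) = E/(-1 + 0) = E/(-1) = E*(-1) = -E)
M(X) = 1/25 - X/600 (M(X) = (1 + X*(-1/24))*(1/25) = (1 - X/24)*(1/25) = 1/25 - X/600)
M(o(-7)) - 9258 = (1/25 - (-1)*(-7)/600) - 9258 = (1/25 - 1/600*7) - 9258 = (1/25 - 7/600) - 9258 = 17/600 - 9258 = -5554783/600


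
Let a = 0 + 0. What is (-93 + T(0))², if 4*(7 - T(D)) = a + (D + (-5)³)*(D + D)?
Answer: 7396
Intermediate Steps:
a = 0
T(D) = 7 - D*(-125 + D)/2 (T(D) = 7 - (0 + (D + (-5)³)*(D + D))/4 = 7 - (0 + (D - 125)*(2*D))/4 = 7 - (0 + (-125 + D)*(2*D))/4 = 7 - (0 + 2*D*(-125 + D))/4 = 7 - D*(-125 + D)/2)
(-93 + T(0))² = (-93 + (7 - ½*0² + (125/2)*0))² = (-93 + (7 - ½*0 + 0))² = (-93 + (7 + 0 + 0))² = (-93 + 7)² = (-86)² = 7396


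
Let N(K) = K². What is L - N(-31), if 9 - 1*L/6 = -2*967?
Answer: 10697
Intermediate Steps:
L = 11658 (L = 54 - (-12)*967 = 54 - 6*(-1934) = 54 + 11604 = 11658)
L - N(-31) = 11658 - 1*(-31)² = 11658 - 1*961 = 11658 - 961 = 10697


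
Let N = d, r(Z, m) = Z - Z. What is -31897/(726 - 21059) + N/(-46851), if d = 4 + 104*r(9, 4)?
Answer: 1494325015/952621383 ≈ 1.5686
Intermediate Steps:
r(Z, m) = 0
d = 4 (d = 4 + 104*0 = 4 + 0 = 4)
N = 4
-31897/(726 - 21059) + N/(-46851) = -31897/(726 - 21059) + 4/(-46851) = -31897/(-20333) + 4*(-1/46851) = -31897*(-1/20333) - 4/46851 = 31897/20333 - 4/46851 = 1494325015/952621383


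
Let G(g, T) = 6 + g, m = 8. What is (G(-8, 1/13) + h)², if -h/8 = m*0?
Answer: 4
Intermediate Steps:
h = 0 (h = -64*0 = -8*0 = 0)
(G(-8, 1/13) + h)² = ((6 - 8) + 0)² = (-2 + 0)² = (-2)² = 4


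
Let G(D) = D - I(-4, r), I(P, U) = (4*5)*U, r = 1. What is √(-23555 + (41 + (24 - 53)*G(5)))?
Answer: 7*I*√471 ≈ 151.92*I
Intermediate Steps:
I(P, U) = 20*U
G(D) = -20 + D (G(D) = D - 20 = -20 + D)
√(-23555 + (41 + (24 - 53)*G(5))) = √(-23555 + (41 + (24 - 53)*(-20 + 5))) = √(-23555 + (41 - 29*(-15))) = √(-23555 + (41 + 435)) = √(-23555 + 476) = √(-23079) = 7*I*√471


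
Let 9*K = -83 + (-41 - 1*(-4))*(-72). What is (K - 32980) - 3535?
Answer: -326054/9 ≈ -36228.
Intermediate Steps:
K = 2581/9 (K = (-83 + (-41 - 1*(-4))*(-72))/9 = (-83 + (-41 + 4)*(-72))/9 = (-83 - 37*(-72))/9 = (-83 + 2664)/9 = (1/9)*2581 = 2581/9 ≈ 286.78)
(K - 32980) - 3535 = (2581/9 - 32980) - 3535 = -294239/9 - 3535 = -326054/9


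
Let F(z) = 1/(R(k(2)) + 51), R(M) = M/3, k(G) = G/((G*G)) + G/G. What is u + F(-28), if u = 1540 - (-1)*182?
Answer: 177368/103 ≈ 1722.0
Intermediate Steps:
k(G) = 1 + 1/G (k(G) = G/(G²) + 1 = G/G² + 1 = 1/G + 1 = 1 + 1/G)
u = 1722 (u = 1540 - 1*(-182) = 1540 + 182 = 1722)
R(M) = M/3 (R(M) = M*(⅓) = M/3)
F(z) = 2/103 (F(z) = 1/(((1 + 2)/2)/3 + 51) = 1/(((½)*3)/3 + 51) = 1/((⅓)*(3/2) + 51) = 1/(½ + 51) = 1/(103/2) = 2/103)
u + F(-28) = 1722 + 2/103 = 177368/103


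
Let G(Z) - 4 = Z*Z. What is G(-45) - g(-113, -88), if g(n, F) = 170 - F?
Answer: 1771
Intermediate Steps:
G(Z) = 4 + Z**2 (G(Z) = 4 + Z*Z = 4 + Z**2)
G(-45) - g(-113, -88) = (4 + (-45)**2) - (170 - 1*(-88)) = (4 + 2025) - (170 + 88) = 2029 - 1*258 = 2029 - 258 = 1771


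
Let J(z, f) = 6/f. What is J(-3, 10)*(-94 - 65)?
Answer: -477/5 ≈ -95.400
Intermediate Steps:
J(-3, 10)*(-94 - 65) = (6/10)*(-94 - 65) = (6*(⅒))*(-159) = (⅗)*(-159) = -477/5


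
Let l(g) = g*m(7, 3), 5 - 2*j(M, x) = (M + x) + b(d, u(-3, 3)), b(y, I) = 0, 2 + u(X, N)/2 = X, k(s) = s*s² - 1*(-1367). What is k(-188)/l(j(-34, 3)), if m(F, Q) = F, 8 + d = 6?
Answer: -738145/14 ≈ -52725.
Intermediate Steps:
d = -2 (d = -8 + 6 = -2)
k(s) = 1367 + s³ (k(s) = s³ + 1367 = 1367 + s³)
u(X, N) = -4 + 2*X
j(M, x) = 5/2 - M/2 - x/2 (j(M, x) = 5/2 - ((M + x) + 0)/2 = 5/2 - (M + x)/2 = 5/2 + (-M/2 - x/2) = 5/2 - M/2 - x/2)
l(g) = 7*g (l(g) = g*7 = 7*g)
k(-188)/l(j(-34, 3)) = (1367 + (-188)³)/((7*(5/2 - ½*(-34) - ½*3))) = (1367 - 6644672)/((7*(5/2 + 17 - 3/2))) = -6643305/(7*18) = -6643305/126 = -6643305*1/126 = -738145/14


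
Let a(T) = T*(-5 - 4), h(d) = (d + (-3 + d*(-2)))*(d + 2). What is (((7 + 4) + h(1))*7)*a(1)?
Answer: 63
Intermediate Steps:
h(d) = (-3 - d)*(2 + d) (h(d) = (d + (-3 - 2*d))*(2 + d) = (-3 - d)*(2 + d))
a(T) = -9*T (a(T) = T*(-9) = -9*T)
(((7 + 4) + h(1))*7)*a(1) = (((7 + 4) + (-6 - 1*1² - 5*1))*7)*(-9*1) = ((11 + (-6 - 1*1 - 5))*7)*(-9) = ((11 + (-6 - 1 - 5))*7)*(-9) = ((11 - 12)*7)*(-9) = -1*7*(-9) = -7*(-9) = 63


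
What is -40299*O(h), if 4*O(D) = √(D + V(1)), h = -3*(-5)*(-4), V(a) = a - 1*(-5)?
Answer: -120897*I*√6/4 ≈ -74034.0*I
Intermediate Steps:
V(a) = 5 + a (V(a) = a + 5 = 5 + a)
h = -60 (h = 15*(-4) = -60)
O(D) = √(6 + D)/4 (O(D) = √(D + (5 + 1))/4 = √(D + 6)/4 = √(6 + D)/4)
-40299*O(h) = -40299*√(6 - 60)/4 = -40299*√(-54)/4 = -40299*3*I*√6/4 = -120897*I*√6/4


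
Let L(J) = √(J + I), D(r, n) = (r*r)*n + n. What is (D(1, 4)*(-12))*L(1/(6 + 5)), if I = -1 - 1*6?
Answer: -192*I*√209/11 ≈ -252.34*I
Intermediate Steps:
I = -7 (I = -1 - 6 = -7)
D(r, n) = n + n*r² (D(r, n) = r²*n + n = n*r² + n = n + n*r²)
L(J) = √(-7 + J) (L(J) = √(J - 7) = √(-7 + J))
(D(1, 4)*(-12))*L(1/(6 + 5)) = ((4*(1 + 1²))*(-12))*√(-7 + 1/(6 + 5)) = ((4*(1 + 1))*(-12))*√(-7 + 1/11) = ((4*2)*(-12))*√(-7 + 1/11) = (8*(-12))*√(-76/11) = -192*I*√209/11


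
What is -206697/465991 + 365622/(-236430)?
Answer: -36540988852/18362375355 ≈ -1.9900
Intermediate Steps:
-206697/465991 + 365622/(-236430) = -206697*1/465991 + 365622*(-1/236430) = -206697/465991 - 60937/39405 = -36540988852/18362375355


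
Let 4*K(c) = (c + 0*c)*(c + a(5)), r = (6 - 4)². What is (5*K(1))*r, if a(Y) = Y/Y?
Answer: 10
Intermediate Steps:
a(Y) = 1
r = 4 (r = 2² = 4)
K(c) = c*(1 + c)/4 (K(c) = ((c + 0*c)*(c + 1))/4 = ((c + 0)*(1 + c))/4 = (c*(1 + c))/4 = c*(1 + c)/4)
(5*K(1))*r = (5*((¼)*1*(1 + 1)))*4 = (5*((¼)*1*2))*4 = (5*(½))*4 = (5/2)*4 = 10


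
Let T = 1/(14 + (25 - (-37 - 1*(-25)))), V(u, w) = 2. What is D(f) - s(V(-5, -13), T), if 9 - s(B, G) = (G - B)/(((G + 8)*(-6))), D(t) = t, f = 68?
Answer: 144887/2454 ≈ 59.041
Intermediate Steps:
T = 1/51 (T = 1/(14 + (25 - (-37 + 25))) = 1/(14 + (25 - 1*(-12))) = 1/(14 + (25 + 12)) = 1/(14 + 37) = 1/51 ≈ 0.019608)
s(B, G) = 9 - (G - B)/(-48 - 6*G) (s(B, G) = 9 - (G - B)/((G + 8)*(-6)) = 9 - (G - B)/((8 + G)*(-6)) = 9 - (G - B)/(-48 - 6*G))
D(f) - s(V(-5, -13), T) = 68 - (432 - 1*2 + 55*(1/51))/(6*(8 + 1/51)) = 68 - (432 - 2 + 55/51)/(6*409/51) = 68 - 51*21985/(6*409*51) = 68 - 1*21985/2454 = 68 - 21985/2454 = 144887/2454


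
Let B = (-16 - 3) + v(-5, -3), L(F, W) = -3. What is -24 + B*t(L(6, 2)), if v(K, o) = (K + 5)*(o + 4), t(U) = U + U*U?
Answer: -138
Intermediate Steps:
t(U) = U + U**2
v(K, o) = (4 + o)*(5 + K) (v(K, o) = (5 + K)*(4 + o) = (4 + o)*(5 + K))
B = -19 (B = (-16 - 3) + (20 + 4*(-5) + 5*(-3) - 5*(-3)) = -19 + (20 - 20 - 15 + 15) = -19 + 0 = -19)
-24 + B*t(L(6, 2)) = -24 - (-57)*(1 - 3) = -24 - (-57)*(-2) = -24 - 19*6 = -24 - 114 = -138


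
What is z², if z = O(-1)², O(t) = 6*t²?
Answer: 1296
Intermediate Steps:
z = 36 (z = (6*(-1)²)² = (6*1)² = 6² = 36)
z² = 36² = 1296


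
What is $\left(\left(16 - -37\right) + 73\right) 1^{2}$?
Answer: $126$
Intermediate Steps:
$\left(\left(16 - -37\right) + 73\right) 1^{2} = \left(\left(16 + 37\right) + 73\right) 1 = \left(53 + 73\right) 1 = 126 \cdot 1 = 126$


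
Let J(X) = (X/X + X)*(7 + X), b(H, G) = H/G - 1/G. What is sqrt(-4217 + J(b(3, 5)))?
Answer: I*sqrt(105166)/5 ≈ 64.859*I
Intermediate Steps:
b(H, G) = -1/G + H/G
J(X) = (1 + X)*(7 + X)
sqrt(-4217 + J(b(3, 5))) = sqrt(-4217 + (7 + ((-1 + 3)/5)**2 + 8*((-1 + 3)/5))) = sqrt(-4217 + (7 + ((1/5)*2)**2 + 8*((1/5)*2))) = sqrt(-4217 + (7 + (2/5)**2 + 8*(2/5))) = sqrt(-4217 + (7 + 4/25 + 16/5)) = sqrt(-4217 + 259/25) = sqrt(-105166/25) = I*sqrt(105166)/5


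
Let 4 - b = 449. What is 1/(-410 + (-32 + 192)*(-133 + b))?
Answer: -1/92890 ≈ -1.0765e-5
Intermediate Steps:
b = -445 (b = 4 - 1*449 = 4 - 449 = -445)
1/(-410 + (-32 + 192)*(-133 + b)) = 1/(-410 + (-32 + 192)*(-133 - 445)) = 1/(-410 + 160*(-578)) = 1/(-410 - 92480) = 1/(-92890) = -1/92890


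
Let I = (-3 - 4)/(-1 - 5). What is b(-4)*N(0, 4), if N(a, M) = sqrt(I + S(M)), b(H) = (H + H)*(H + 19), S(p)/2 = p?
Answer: -20*sqrt(330) ≈ -363.32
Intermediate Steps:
S(p) = 2*p
b(H) = 2*H*(19 + H) (b(H) = (2*H)*(19 + H) = 2*H*(19 + H))
I = 7/6 (I = -7/(-6) = -7*(-1/6) = 7/6 ≈ 1.1667)
N(a, M) = sqrt(7/6 + 2*M)
b(-4)*N(0, 4) = (2*(-4)*(19 - 4))*(sqrt(42 + 72*4)/6) = (2*(-4)*15)*(sqrt(42 + 288)/6) = -20*sqrt(330)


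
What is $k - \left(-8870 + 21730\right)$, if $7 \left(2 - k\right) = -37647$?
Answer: $- \frac{52359}{7} \approx -7479.9$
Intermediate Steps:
$k = \frac{37661}{7}$ ($k = 2 - - \frac{37647}{7} = 2 + \frac{37647}{7} = \frac{37661}{7} \approx 5380.1$)
$k - \left(-8870 + 21730\right) = \frac{37661}{7} - \left(-8870 + 21730\right) = \frac{37661}{7} - 12860 = - \frac{52359}{7}$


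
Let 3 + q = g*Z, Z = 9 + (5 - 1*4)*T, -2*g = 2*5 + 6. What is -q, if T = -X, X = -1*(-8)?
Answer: 11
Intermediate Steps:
g = -8 (g = -(2*5 + 6)/2 = -(10 + 6)/2 = -1/2*16 = -8)
X = 8
T = -8 (T = -1*8 = -8)
Z = 1 (Z = 9 + (5 - 1*4)*(-8) = 9 + (5 - 4)*(-8) = 9 + 1*(-8) = 9 - 8 = 1)
q = -11 (q = -3 - 8*1 = -3 - 8 = -11)
-q = -1*(-11) = 11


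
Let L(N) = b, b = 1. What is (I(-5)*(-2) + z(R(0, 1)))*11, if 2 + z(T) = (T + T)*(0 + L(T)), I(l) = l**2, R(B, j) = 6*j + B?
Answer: -440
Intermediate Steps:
L(N) = 1
R(B, j) = B + 6*j
z(T) = -2 + 2*T (z(T) = -2 + (T + T)*(0 + 1) = -2 + (2*T)*1 = -2 + 2*T)
(I(-5)*(-2) + z(R(0, 1)))*11 = ((-5)**2*(-2) + (-2 + 2*(0 + 6*1)))*11 = (25*(-2) + (-2 + 2*(0 + 6)))*11 = (-50 + (-2 + 2*6))*11 = (-50 + (-2 + 12))*11 = (-50 + 10)*11 = -40*11 = -440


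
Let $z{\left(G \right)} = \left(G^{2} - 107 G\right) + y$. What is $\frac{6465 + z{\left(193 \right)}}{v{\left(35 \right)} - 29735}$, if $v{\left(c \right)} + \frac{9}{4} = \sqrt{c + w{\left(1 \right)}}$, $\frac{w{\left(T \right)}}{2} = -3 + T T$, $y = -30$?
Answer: $- \frac{10959009268}{14148864105} - \frac{368528 \sqrt{31}}{14148864105} \approx -0.7747$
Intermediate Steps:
$z{\left(G \right)} = -30 + G^{2} - 107 G$ ($z{\left(G \right)} = \left(G^{2} - 107 G\right) - 30 = -30 + G^{2} - 107 G$)
$w{\left(T \right)} = -6 + 2 T^{2}$ ($w{\left(T \right)} = 2 \left(-3 + T T\right) = 2 \left(-3 + T^{2}\right) = -6 + 2 T^{2}$)
$v{\left(c \right)} = - \frac{9}{4} + \sqrt{-4 + c}$ ($v{\left(c \right)} = - \frac{9}{4} + \sqrt{c - \left(6 - 2 \cdot 1^{2}\right)} = - \frac{9}{4} + \sqrt{c + \left(-6 + 2 \cdot 1\right)} = - \frac{9}{4} + \sqrt{c + \left(-6 + 2\right)} = - \frac{9}{4} + \sqrt{c - 4} = - \frac{9}{4} + \sqrt{-4 + c}$)
$\frac{6465 + z{\left(193 \right)}}{v{\left(35 \right)} - 29735} = \frac{6465 - \left(20681 - 37249\right)}{\left(- \frac{9}{4} + \sqrt{-4 + 35}\right) - 29735} = \frac{6465 - -16568}{\left(- \frac{9}{4} + \sqrt{31}\right) - 29735} = \frac{6465 + 16568}{- \frac{118949}{4} + \sqrt{31}} = \frac{23033}{- \frac{118949}{4} + \sqrt{31}}$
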